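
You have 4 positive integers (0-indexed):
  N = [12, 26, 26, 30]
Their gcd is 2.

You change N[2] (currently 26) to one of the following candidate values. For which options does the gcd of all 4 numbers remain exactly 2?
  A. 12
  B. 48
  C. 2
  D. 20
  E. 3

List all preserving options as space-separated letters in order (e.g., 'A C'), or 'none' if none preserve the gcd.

Answer: A B C D

Derivation:
Old gcd = 2; gcd of others (without N[2]) = 2
New gcd for candidate v: gcd(2, v). Preserves old gcd iff gcd(2, v) = 2.
  Option A: v=12, gcd(2,12)=2 -> preserves
  Option B: v=48, gcd(2,48)=2 -> preserves
  Option C: v=2, gcd(2,2)=2 -> preserves
  Option D: v=20, gcd(2,20)=2 -> preserves
  Option E: v=3, gcd(2,3)=1 -> changes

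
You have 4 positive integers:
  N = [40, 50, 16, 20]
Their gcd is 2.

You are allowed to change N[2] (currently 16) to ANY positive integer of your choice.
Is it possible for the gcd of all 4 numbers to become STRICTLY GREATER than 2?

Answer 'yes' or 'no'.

Answer: yes

Derivation:
Current gcd = 2
gcd of all OTHER numbers (without N[2]=16): gcd([40, 50, 20]) = 10
The new gcd after any change is gcd(10, new_value).
This can be at most 10.
Since 10 > old gcd 2, the gcd CAN increase (e.g., set N[2] = 10).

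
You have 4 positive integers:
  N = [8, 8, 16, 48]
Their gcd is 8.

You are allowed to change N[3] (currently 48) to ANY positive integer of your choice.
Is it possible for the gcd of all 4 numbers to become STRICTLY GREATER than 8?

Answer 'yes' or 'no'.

Answer: no

Derivation:
Current gcd = 8
gcd of all OTHER numbers (without N[3]=48): gcd([8, 8, 16]) = 8
The new gcd after any change is gcd(8, new_value).
This can be at most 8.
Since 8 = old gcd 8, the gcd can only stay the same or decrease.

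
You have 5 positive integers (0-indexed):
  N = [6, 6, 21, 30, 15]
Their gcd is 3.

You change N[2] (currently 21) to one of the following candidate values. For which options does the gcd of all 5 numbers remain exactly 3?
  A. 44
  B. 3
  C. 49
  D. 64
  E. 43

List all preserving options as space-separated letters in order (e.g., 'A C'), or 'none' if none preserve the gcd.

Answer: B

Derivation:
Old gcd = 3; gcd of others (without N[2]) = 3
New gcd for candidate v: gcd(3, v). Preserves old gcd iff gcd(3, v) = 3.
  Option A: v=44, gcd(3,44)=1 -> changes
  Option B: v=3, gcd(3,3)=3 -> preserves
  Option C: v=49, gcd(3,49)=1 -> changes
  Option D: v=64, gcd(3,64)=1 -> changes
  Option E: v=43, gcd(3,43)=1 -> changes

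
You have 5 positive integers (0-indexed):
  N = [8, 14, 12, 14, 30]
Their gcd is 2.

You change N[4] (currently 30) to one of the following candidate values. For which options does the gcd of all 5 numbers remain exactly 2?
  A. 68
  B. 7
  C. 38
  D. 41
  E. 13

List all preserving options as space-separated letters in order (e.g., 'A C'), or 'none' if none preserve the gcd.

Old gcd = 2; gcd of others (without N[4]) = 2
New gcd for candidate v: gcd(2, v). Preserves old gcd iff gcd(2, v) = 2.
  Option A: v=68, gcd(2,68)=2 -> preserves
  Option B: v=7, gcd(2,7)=1 -> changes
  Option C: v=38, gcd(2,38)=2 -> preserves
  Option D: v=41, gcd(2,41)=1 -> changes
  Option E: v=13, gcd(2,13)=1 -> changes

Answer: A C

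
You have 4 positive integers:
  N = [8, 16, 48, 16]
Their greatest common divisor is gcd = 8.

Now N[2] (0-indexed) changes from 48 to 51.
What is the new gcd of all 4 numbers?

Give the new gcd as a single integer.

Answer: 1

Derivation:
Numbers: [8, 16, 48, 16], gcd = 8
Change: index 2, 48 -> 51
gcd of the OTHER numbers (without index 2): gcd([8, 16, 16]) = 8
New gcd = gcd(g_others, new_val) = gcd(8, 51) = 1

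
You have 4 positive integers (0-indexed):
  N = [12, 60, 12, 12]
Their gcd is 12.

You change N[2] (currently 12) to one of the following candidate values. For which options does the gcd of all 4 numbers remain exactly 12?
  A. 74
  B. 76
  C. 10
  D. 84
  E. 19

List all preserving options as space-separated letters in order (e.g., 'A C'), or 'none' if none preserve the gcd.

Answer: D

Derivation:
Old gcd = 12; gcd of others (without N[2]) = 12
New gcd for candidate v: gcd(12, v). Preserves old gcd iff gcd(12, v) = 12.
  Option A: v=74, gcd(12,74)=2 -> changes
  Option B: v=76, gcd(12,76)=4 -> changes
  Option C: v=10, gcd(12,10)=2 -> changes
  Option D: v=84, gcd(12,84)=12 -> preserves
  Option E: v=19, gcd(12,19)=1 -> changes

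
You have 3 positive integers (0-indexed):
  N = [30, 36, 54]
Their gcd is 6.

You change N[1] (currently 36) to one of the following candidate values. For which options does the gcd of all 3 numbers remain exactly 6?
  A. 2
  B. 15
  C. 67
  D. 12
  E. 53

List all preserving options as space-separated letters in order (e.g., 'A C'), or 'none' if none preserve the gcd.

Answer: D

Derivation:
Old gcd = 6; gcd of others (without N[1]) = 6
New gcd for candidate v: gcd(6, v). Preserves old gcd iff gcd(6, v) = 6.
  Option A: v=2, gcd(6,2)=2 -> changes
  Option B: v=15, gcd(6,15)=3 -> changes
  Option C: v=67, gcd(6,67)=1 -> changes
  Option D: v=12, gcd(6,12)=6 -> preserves
  Option E: v=53, gcd(6,53)=1 -> changes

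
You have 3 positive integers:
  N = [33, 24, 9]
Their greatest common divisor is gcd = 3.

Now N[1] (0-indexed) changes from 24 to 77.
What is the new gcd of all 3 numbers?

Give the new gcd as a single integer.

Answer: 1

Derivation:
Numbers: [33, 24, 9], gcd = 3
Change: index 1, 24 -> 77
gcd of the OTHER numbers (without index 1): gcd([33, 9]) = 3
New gcd = gcd(g_others, new_val) = gcd(3, 77) = 1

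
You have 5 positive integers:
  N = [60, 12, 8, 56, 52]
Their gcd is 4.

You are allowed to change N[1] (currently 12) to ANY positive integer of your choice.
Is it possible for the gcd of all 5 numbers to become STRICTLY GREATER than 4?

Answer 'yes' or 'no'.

Current gcd = 4
gcd of all OTHER numbers (without N[1]=12): gcd([60, 8, 56, 52]) = 4
The new gcd after any change is gcd(4, new_value).
This can be at most 4.
Since 4 = old gcd 4, the gcd can only stay the same or decrease.

Answer: no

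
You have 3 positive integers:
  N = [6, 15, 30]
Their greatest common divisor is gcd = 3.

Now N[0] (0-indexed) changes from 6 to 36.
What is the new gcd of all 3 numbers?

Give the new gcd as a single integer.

Numbers: [6, 15, 30], gcd = 3
Change: index 0, 6 -> 36
gcd of the OTHER numbers (without index 0): gcd([15, 30]) = 15
New gcd = gcd(g_others, new_val) = gcd(15, 36) = 3

Answer: 3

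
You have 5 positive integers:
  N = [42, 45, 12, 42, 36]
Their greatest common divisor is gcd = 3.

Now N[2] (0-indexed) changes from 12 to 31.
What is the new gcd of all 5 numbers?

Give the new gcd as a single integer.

Numbers: [42, 45, 12, 42, 36], gcd = 3
Change: index 2, 12 -> 31
gcd of the OTHER numbers (without index 2): gcd([42, 45, 42, 36]) = 3
New gcd = gcd(g_others, new_val) = gcd(3, 31) = 1

Answer: 1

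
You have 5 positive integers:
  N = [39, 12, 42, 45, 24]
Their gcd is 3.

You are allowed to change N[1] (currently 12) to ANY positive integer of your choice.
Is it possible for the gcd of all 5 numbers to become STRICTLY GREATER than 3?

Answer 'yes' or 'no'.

Current gcd = 3
gcd of all OTHER numbers (without N[1]=12): gcd([39, 42, 45, 24]) = 3
The new gcd after any change is gcd(3, new_value).
This can be at most 3.
Since 3 = old gcd 3, the gcd can only stay the same or decrease.

Answer: no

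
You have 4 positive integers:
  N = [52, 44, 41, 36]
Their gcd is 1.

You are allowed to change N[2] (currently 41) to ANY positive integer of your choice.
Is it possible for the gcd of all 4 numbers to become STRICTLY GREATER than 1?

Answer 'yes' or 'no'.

Answer: yes

Derivation:
Current gcd = 1
gcd of all OTHER numbers (without N[2]=41): gcd([52, 44, 36]) = 4
The new gcd after any change is gcd(4, new_value).
This can be at most 4.
Since 4 > old gcd 1, the gcd CAN increase (e.g., set N[2] = 4).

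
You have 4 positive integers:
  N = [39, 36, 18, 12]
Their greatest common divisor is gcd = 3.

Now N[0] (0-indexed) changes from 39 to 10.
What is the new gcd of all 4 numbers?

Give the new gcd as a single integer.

Answer: 2

Derivation:
Numbers: [39, 36, 18, 12], gcd = 3
Change: index 0, 39 -> 10
gcd of the OTHER numbers (without index 0): gcd([36, 18, 12]) = 6
New gcd = gcd(g_others, new_val) = gcd(6, 10) = 2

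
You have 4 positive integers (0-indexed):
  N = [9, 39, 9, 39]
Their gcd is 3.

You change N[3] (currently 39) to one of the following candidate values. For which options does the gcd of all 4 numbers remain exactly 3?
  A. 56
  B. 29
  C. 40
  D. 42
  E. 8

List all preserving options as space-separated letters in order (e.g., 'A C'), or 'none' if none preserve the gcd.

Answer: D

Derivation:
Old gcd = 3; gcd of others (without N[3]) = 3
New gcd for candidate v: gcd(3, v). Preserves old gcd iff gcd(3, v) = 3.
  Option A: v=56, gcd(3,56)=1 -> changes
  Option B: v=29, gcd(3,29)=1 -> changes
  Option C: v=40, gcd(3,40)=1 -> changes
  Option D: v=42, gcd(3,42)=3 -> preserves
  Option E: v=8, gcd(3,8)=1 -> changes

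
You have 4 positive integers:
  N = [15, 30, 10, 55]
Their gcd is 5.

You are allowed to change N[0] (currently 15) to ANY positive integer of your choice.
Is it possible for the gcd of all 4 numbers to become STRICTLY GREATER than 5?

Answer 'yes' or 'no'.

Answer: no

Derivation:
Current gcd = 5
gcd of all OTHER numbers (without N[0]=15): gcd([30, 10, 55]) = 5
The new gcd after any change is gcd(5, new_value).
This can be at most 5.
Since 5 = old gcd 5, the gcd can only stay the same or decrease.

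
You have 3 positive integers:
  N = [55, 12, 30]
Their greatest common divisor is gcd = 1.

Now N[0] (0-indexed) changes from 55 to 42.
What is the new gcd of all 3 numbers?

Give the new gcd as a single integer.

Numbers: [55, 12, 30], gcd = 1
Change: index 0, 55 -> 42
gcd of the OTHER numbers (without index 0): gcd([12, 30]) = 6
New gcd = gcd(g_others, new_val) = gcd(6, 42) = 6

Answer: 6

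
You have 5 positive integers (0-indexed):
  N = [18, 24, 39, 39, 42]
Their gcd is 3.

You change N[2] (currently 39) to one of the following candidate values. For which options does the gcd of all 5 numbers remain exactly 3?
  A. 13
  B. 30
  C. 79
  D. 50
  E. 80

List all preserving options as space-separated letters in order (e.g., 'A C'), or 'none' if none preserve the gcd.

Old gcd = 3; gcd of others (without N[2]) = 3
New gcd for candidate v: gcd(3, v). Preserves old gcd iff gcd(3, v) = 3.
  Option A: v=13, gcd(3,13)=1 -> changes
  Option B: v=30, gcd(3,30)=3 -> preserves
  Option C: v=79, gcd(3,79)=1 -> changes
  Option D: v=50, gcd(3,50)=1 -> changes
  Option E: v=80, gcd(3,80)=1 -> changes

Answer: B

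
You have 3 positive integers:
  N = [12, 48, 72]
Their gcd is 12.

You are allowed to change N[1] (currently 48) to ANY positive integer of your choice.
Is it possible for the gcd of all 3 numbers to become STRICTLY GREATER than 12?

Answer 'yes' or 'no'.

Current gcd = 12
gcd of all OTHER numbers (without N[1]=48): gcd([12, 72]) = 12
The new gcd after any change is gcd(12, new_value).
This can be at most 12.
Since 12 = old gcd 12, the gcd can only stay the same or decrease.

Answer: no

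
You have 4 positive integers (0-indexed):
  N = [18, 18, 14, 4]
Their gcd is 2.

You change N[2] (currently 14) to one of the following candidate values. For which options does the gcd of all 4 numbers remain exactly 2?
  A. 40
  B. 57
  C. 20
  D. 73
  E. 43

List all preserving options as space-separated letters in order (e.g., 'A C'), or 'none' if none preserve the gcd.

Answer: A C

Derivation:
Old gcd = 2; gcd of others (without N[2]) = 2
New gcd for candidate v: gcd(2, v). Preserves old gcd iff gcd(2, v) = 2.
  Option A: v=40, gcd(2,40)=2 -> preserves
  Option B: v=57, gcd(2,57)=1 -> changes
  Option C: v=20, gcd(2,20)=2 -> preserves
  Option D: v=73, gcd(2,73)=1 -> changes
  Option E: v=43, gcd(2,43)=1 -> changes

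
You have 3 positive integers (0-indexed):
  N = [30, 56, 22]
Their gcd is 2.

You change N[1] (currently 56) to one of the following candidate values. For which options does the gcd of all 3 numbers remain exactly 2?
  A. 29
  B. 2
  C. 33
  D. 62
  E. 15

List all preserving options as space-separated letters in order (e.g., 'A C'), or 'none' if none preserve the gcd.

Old gcd = 2; gcd of others (without N[1]) = 2
New gcd for candidate v: gcd(2, v). Preserves old gcd iff gcd(2, v) = 2.
  Option A: v=29, gcd(2,29)=1 -> changes
  Option B: v=2, gcd(2,2)=2 -> preserves
  Option C: v=33, gcd(2,33)=1 -> changes
  Option D: v=62, gcd(2,62)=2 -> preserves
  Option E: v=15, gcd(2,15)=1 -> changes

Answer: B D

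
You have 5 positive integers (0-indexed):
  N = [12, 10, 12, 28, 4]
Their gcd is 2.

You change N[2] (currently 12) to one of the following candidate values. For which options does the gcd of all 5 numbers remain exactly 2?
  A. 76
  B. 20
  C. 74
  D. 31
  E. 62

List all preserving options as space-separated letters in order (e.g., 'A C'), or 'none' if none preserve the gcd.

Answer: A B C E

Derivation:
Old gcd = 2; gcd of others (without N[2]) = 2
New gcd for candidate v: gcd(2, v). Preserves old gcd iff gcd(2, v) = 2.
  Option A: v=76, gcd(2,76)=2 -> preserves
  Option B: v=20, gcd(2,20)=2 -> preserves
  Option C: v=74, gcd(2,74)=2 -> preserves
  Option D: v=31, gcd(2,31)=1 -> changes
  Option E: v=62, gcd(2,62)=2 -> preserves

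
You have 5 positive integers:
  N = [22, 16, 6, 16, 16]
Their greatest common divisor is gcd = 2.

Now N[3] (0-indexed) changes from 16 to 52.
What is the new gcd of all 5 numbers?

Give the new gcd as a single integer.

Numbers: [22, 16, 6, 16, 16], gcd = 2
Change: index 3, 16 -> 52
gcd of the OTHER numbers (without index 3): gcd([22, 16, 6, 16]) = 2
New gcd = gcd(g_others, new_val) = gcd(2, 52) = 2

Answer: 2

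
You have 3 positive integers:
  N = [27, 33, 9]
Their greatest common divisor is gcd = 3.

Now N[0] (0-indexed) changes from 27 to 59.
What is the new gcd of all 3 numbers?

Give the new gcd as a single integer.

Answer: 1

Derivation:
Numbers: [27, 33, 9], gcd = 3
Change: index 0, 27 -> 59
gcd of the OTHER numbers (without index 0): gcd([33, 9]) = 3
New gcd = gcd(g_others, new_val) = gcd(3, 59) = 1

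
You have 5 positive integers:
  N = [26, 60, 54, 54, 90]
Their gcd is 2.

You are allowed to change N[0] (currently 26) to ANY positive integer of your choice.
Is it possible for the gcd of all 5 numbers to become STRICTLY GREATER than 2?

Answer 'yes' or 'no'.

Answer: yes

Derivation:
Current gcd = 2
gcd of all OTHER numbers (without N[0]=26): gcd([60, 54, 54, 90]) = 6
The new gcd after any change is gcd(6, new_value).
This can be at most 6.
Since 6 > old gcd 2, the gcd CAN increase (e.g., set N[0] = 6).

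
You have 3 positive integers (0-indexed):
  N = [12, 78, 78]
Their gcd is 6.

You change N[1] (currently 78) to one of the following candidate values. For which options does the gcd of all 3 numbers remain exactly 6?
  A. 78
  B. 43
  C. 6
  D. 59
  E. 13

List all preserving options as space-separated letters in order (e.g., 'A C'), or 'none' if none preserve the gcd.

Old gcd = 6; gcd of others (without N[1]) = 6
New gcd for candidate v: gcd(6, v). Preserves old gcd iff gcd(6, v) = 6.
  Option A: v=78, gcd(6,78)=6 -> preserves
  Option B: v=43, gcd(6,43)=1 -> changes
  Option C: v=6, gcd(6,6)=6 -> preserves
  Option D: v=59, gcd(6,59)=1 -> changes
  Option E: v=13, gcd(6,13)=1 -> changes

Answer: A C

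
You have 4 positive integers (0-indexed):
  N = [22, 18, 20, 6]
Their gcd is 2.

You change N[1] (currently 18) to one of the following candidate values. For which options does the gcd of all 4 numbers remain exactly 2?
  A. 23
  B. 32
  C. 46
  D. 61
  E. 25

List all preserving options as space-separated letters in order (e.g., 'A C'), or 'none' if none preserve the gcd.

Answer: B C

Derivation:
Old gcd = 2; gcd of others (without N[1]) = 2
New gcd for candidate v: gcd(2, v). Preserves old gcd iff gcd(2, v) = 2.
  Option A: v=23, gcd(2,23)=1 -> changes
  Option B: v=32, gcd(2,32)=2 -> preserves
  Option C: v=46, gcd(2,46)=2 -> preserves
  Option D: v=61, gcd(2,61)=1 -> changes
  Option E: v=25, gcd(2,25)=1 -> changes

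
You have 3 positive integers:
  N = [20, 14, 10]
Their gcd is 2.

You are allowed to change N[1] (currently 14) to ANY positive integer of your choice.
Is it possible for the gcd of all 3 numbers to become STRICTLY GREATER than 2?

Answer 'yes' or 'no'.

Answer: yes

Derivation:
Current gcd = 2
gcd of all OTHER numbers (without N[1]=14): gcd([20, 10]) = 10
The new gcd after any change is gcd(10, new_value).
This can be at most 10.
Since 10 > old gcd 2, the gcd CAN increase (e.g., set N[1] = 10).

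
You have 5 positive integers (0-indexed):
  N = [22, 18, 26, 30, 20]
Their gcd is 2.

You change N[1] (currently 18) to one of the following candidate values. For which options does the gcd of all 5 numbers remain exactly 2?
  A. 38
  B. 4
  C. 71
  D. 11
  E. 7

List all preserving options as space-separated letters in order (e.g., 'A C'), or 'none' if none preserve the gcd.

Old gcd = 2; gcd of others (without N[1]) = 2
New gcd for candidate v: gcd(2, v). Preserves old gcd iff gcd(2, v) = 2.
  Option A: v=38, gcd(2,38)=2 -> preserves
  Option B: v=4, gcd(2,4)=2 -> preserves
  Option C: v=71, gcd(2,71)=1 -> changes
  Option D: v=11, gcd(2,11)=1 -> changes
  Option E: v=7, gcd(2,7)=1 -> changes

Answer: A B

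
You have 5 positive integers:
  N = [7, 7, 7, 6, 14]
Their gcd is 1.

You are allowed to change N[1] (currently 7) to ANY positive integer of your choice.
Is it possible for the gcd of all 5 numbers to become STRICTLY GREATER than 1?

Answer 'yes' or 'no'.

Current gcd = 1
gcd of all OTHER numbers (without N[1]=7): gcd([7, 7, 6, 14]) = 1
The new gcd after any change is gcd(1, new_value).
This can be at most 1.
Since 1 = old gcd 1, the gcd can only stay the same or decrease.

Answer: no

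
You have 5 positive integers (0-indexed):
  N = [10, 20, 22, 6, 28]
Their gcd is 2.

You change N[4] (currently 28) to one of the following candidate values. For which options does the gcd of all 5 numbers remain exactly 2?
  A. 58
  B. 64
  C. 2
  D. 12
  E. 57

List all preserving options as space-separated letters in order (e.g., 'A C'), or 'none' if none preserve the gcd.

Old gcd = 2; gcd of others (without N[4]) = 2
New gcd for candidate v: gcd(2, v). Preserves old gcd iff gcd(2, v) = 2.
  Option A: v=58, gcd(2,58)=2 -> preserves
  Option B: v=64, gcd(2,64)=2 -> preserves
  Option C: v=2, gcd(2,2)=2 -> preserves
  Option D: v=12, gcd(2,12)=2 -> preserves
  Option E: v=57, gcd(2,57)=1 -> changes

Answer: A B C D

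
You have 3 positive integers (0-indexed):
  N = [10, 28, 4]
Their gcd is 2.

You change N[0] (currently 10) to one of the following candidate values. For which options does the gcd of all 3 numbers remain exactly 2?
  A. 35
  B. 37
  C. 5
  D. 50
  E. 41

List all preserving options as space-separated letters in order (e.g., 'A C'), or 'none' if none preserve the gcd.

Answer: D

Derivation:
Old gcd = 2; gcd of others (without N[0]) = 4
New gcd for candidate v: gcd(4, v). Preserves old gcd iff gcd(4, v) = 2.
  Option A: v=35, gcd(4,35)=1 -> changes
  Option B: v=37, gcd(4,37)=1 -> changes
  Option C: v=5, gcd(4,5)=1 -> changes
  Option D: v=50, gcd(4,50)=2 -> preserves
  Option E: v=41, gcd(4,41)=1 -> changes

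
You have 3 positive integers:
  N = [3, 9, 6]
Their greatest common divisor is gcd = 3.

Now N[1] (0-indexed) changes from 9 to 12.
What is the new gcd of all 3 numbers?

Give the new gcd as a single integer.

Numbers: [3, 9, 6], gcd = 3
Change: index 1, 9 -> 12
gcd of the OTHER numbers (without index 1): gcd([3, 6]) = 3
New gcd = gcd(g_others, new_val) = gcd(3, 12) = 3

Answer: 3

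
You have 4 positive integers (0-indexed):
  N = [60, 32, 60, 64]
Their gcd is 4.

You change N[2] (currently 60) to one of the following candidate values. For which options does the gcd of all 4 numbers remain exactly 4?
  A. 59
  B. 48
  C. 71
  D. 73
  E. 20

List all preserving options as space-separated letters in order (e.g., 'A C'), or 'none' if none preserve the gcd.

Old gcd = 4; gcd of others (without N[2]) = 4
New gcd for candidate v: gcd(4, v). Preserves old gcd iff gcd(4, v) = 4.
  Option A: v=59, gcd(4,59)=1 -> changes
  Option B: v=48, gcd(4,48)=4 -> preserves
  Option C: v=71, gcd(4,71)=1 -> changes
  Option D: v=73, gcd(4,73)=1 -> changes
  Option E: v=20, gcd(4,20)=4 -> preserves

Answer: B E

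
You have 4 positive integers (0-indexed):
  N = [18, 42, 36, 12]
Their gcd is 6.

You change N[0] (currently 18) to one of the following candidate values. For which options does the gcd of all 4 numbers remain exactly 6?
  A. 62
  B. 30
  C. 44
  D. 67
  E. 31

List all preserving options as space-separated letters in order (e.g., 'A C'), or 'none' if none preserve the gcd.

Old gcd = 6; gcd of others (without N[0]) = 6
New gcd for candidate v: gcd(6, v). Preserves old gcd iff gcd(6, v) = 6.
  Option A: v=62, gcd(6,62)=2 -> changes
  Option B: v=30, gcd(6,30)=6 -> preserves
  Option C: v=44, gcd(6,44)=2 -> changes
  Option D: v=67, gcd(6,67)=1 -> changes
  Option E: v=31, gcd(6,31)=1 -> changes

Answer: B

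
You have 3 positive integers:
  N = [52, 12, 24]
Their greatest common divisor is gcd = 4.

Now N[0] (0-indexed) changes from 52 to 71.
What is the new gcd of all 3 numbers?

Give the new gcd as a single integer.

Answer: 1

Derivation:
Numbers: [52, 12, 24], gcd = 4
Change: index 0, 52 -> 71
gcd of the OTHER numbers (without index 0): gcd([12, 24]) = 12
New gcd = gcd(g_others, new_val) = gcd(12, 71) = 1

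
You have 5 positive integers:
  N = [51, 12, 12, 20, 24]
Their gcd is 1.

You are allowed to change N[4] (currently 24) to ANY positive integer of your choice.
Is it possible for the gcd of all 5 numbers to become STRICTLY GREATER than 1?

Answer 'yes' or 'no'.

Current gcd = 1
gcd of all OTHER numbers (without N[4]=24): gcd([51, 12, 12, 20]) = 1
The new gcd after any change is gcd(1, new_value).
This can be at most 1.
Since 1 = old gcd 1, the gcd can only stay the same or decrease.

Answer: no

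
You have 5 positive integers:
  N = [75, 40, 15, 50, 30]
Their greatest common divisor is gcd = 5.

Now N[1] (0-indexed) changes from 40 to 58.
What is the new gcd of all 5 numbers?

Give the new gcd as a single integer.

Numbers: [75, 40, 15, 50, 30], gcd = 5
Change: index 1, 40 -> 58
gcd of the OTHER numbers (without index 1): gcd([75, 15, 50, 30]) = 5
New gcd = gcd(g_others, new_val) = gcd(5, 58) = 1

Answer: 1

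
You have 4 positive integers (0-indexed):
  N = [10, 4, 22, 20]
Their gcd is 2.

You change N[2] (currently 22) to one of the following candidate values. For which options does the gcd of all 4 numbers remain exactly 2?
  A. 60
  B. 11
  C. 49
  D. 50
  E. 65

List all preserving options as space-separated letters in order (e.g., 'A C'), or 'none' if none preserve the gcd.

Old gcd = 2; gcd of others (without N[2]) = 2
New gcd for candidate v: gcd(2, v). Preserves old gcd iff gcd(2, v) = 2.
  Option A: v=60, gcd(2,60)=2 -> preserves
  Option B: v=11, gcd(2,11)=1 -> changes
  Option C: v=49, gcd(2,49)=1 -> changes
  Option D: v=50, gcd(2,50)=2 -> preserves
  Option E: v=65, gcd(2,65)=1 -> changes

Answer: A D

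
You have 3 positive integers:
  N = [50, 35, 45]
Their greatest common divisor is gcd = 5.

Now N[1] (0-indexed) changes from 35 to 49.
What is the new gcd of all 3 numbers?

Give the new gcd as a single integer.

Answer: 1

Derivation:
Numbers: [50, 35, 45], gcd = 5
Change: index 1, 35 -> 49
gcd of the OTHER numbers (without index 1): gcd([50, 45]) = 5
New gcd = gcd(g_others, new_val) = gcd(5, 49) = 1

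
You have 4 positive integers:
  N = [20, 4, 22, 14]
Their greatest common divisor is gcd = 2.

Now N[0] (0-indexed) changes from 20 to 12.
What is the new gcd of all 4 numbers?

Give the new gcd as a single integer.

Numbers: [20, 4, 22, 14], gcd = 2
Change: index 0, 20 -> 12
gcd of the OTHER numbers (without index 0): gcd([4, 22, 14]) = 2
New gcd = gcd(g_others, new_val) = gcd(2, 12) = 2

Answer: 2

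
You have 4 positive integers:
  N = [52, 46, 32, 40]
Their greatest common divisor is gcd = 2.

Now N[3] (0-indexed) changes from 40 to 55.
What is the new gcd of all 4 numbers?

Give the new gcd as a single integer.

Numbers: [52, 46, 32, 40], gcd = 2
Change: index 3, 40 -> 55
gcd of the OTHER numbers (without index 3): gcd([52, 46, 32]) = 2
New gcd = gcd(g_others, new_val) = gcd(2, 55) = 1

Answer: 1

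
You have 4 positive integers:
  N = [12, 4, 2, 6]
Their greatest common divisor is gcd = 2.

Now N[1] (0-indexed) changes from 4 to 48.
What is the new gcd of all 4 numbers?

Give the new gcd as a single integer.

Numbers: [12, 4, 2, 6], gcd = 2
Change: index 1, 4 -> 48
gcd of the OTHER numbers (without index 1): gcd([12, 2, 6]) = 2
New gcd = gcd(g_others, new_val) = gcd(2, 48) = 2

Answer: 2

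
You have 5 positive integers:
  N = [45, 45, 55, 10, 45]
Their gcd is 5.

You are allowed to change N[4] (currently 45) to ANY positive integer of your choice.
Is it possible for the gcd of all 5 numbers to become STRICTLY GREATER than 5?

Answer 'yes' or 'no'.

Current gcd = 5
gcd of all OTHER numbers (without N[4]=45): gcd([45, 45, 55, 10]) = 5
The new gcd after any change is gcd(5, new_value).
This can be at most 5.
Since 5 = old gcd 5, the gcd can only stay the same or decrease.

Answer: no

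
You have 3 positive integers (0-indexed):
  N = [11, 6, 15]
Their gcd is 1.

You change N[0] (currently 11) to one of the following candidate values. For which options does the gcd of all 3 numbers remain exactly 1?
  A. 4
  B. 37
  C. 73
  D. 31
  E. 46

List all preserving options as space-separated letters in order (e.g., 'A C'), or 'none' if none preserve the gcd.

Answer: A B C D E

Derivation:
Old gcd = 1; gcd of others (without N[0]) = 3
New gcd for candidate v: gcd(3, v). Preserves old gcd iff gcd(3, v) = 1.
  Option A: v=4, gcd(3,4)=1 -> preserves
  Option B: v=37, gcd(3,37)=1 -> preserves
  Option C: v=73, gcd(3,73)=1 -> preserves
  Option D: v=31, gcd(3,31)=1 -> preserves
  Option E: v=46, gcd(3,46)=1 -> preserves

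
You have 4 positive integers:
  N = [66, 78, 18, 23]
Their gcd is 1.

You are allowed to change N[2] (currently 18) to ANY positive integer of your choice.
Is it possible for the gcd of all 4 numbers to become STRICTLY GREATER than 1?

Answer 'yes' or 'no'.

Answer: no

Derivation:
Current gcd = 1
gcd of all OTHER numbers (without N[2]=18): gcd([66, 78, 23]) = 1
The new gcd after any change is gcd(1, new_value).
This can be at most 1.
Since 1 = old gcd 1, the gcd can only stay the same or decrease.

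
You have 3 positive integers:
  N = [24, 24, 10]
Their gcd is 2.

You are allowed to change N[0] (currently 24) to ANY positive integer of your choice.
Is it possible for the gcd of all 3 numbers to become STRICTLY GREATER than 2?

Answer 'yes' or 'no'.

Current gcd = 2
gcd of all OTHER numbers (without N[0]=24): gcd([24, 10]) = 2
The new gcd after any change is gcd(2, new_value).
This can be at most 2.
Since 2 = old gcd 2, the gcd can only stay the same or decrease.

Answer: no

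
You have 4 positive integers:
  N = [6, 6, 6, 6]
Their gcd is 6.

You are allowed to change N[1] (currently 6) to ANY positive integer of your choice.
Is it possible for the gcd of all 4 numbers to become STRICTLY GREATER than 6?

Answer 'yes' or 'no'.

Current gcd = 6
gcd of all OTHER numbers (without N[1]=6): gcd([6, 6, 6]) = 6
The new gcd after any change is gcd(6, new_value).
This can be at most 6.
Since 6 = old gcd 6, the gcd can only stay the same or decrease.

Answer: no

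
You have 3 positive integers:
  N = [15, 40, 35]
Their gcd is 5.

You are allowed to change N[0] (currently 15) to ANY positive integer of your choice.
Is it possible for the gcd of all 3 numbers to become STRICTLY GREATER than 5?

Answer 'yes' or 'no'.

Current gcd = 5
gcd of all OTHER numbers (without N[0]=15): gcd([40, 35]) = 5
The new gcd after any change is gcd(5, new_value).
This can be at most 5.
Since 5 = old gcd 5, the gcd can only stay the same or decrease.

Answer: no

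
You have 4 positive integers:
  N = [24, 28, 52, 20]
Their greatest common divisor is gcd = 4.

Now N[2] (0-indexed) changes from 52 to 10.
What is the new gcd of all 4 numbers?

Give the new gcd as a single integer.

Answer: 2

Derivation:
Numbers: [24, 28, 52, 20], gcd = 4
Change: index 2, 52 -> 10
gcd of the OTHER numbers (without index 2): gcd([24, 28, 20]) = 4
New gcd = gcd(g_others, new_val) = gcd(4, 10) = 2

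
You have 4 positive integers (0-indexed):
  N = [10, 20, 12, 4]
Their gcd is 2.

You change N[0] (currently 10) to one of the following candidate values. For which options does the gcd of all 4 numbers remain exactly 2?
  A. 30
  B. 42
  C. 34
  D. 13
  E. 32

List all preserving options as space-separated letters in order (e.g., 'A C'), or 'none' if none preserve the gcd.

Old gcd = 2; gcd of others (without N[0]) = 4
New gcd for candidate v: gcd(4, v). Preserves old gcd iff gcd(4, v) = 2.
  Option A: v=30, gcd(4,30)=2 -> preserves
  Option B: v=42, gcd(4,42)=2 -> preserves
  Option C: v=34, gcd(4,34)=2 -> preserves
  Option D: v=13, gcd(4,13)=1 -> changes
  Option E: v=32, gcd(4,32)=4 -> changes

Answer: A B C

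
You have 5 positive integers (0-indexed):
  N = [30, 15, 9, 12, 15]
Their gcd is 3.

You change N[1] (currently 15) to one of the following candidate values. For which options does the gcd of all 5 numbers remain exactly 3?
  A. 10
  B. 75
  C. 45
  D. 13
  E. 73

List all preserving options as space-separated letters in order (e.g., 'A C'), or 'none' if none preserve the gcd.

Old gcd = 3; gcd of others (without N[1]) = 3
New gcd for candidate v: gcd(3, v). Preserves old gcd iff gcd(3, v) = 3.
  Option A: v=10, gcd(3,10)=1 -> changes
  Option B: v=75, gcd(3,75)=3 -> preserves
  Option C: v=45, gcd(3,45)=3 -> preserves
  Option D: v=13, gcd(3,13)=1 -> changes
  Option E: v=73, gcd(3,73)=1 -> changes

Answer: B C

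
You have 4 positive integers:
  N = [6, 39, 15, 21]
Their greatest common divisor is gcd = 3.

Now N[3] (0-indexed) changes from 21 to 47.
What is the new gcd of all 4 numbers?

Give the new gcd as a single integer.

Answer: 1

Derivation:
Numbers: [6, 39, 15, 21], gcd = 3
Change: index 3, 21 -> 47
gcd of the OTHER numbers (without index 3): gcd([6, 39, 15]) = 3
New gcd = gcd(g_others, new_val) = gcd(3, 47) = 1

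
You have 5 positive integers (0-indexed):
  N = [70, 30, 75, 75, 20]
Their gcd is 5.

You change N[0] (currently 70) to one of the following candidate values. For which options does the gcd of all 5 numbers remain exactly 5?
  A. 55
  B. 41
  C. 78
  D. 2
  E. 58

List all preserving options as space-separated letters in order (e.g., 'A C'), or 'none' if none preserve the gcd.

Answer: A

Derivation:
Old gcd = 5; gcd of others (without N[0]) = 5
New gcd for candidate v: gcd(5, v). Preserves old gcd iff gcd(5, v) = 5.
  Option A: v=55, gcd(5,55)=5 -> preserves
  Option B: v=41, gcd(5,41)=1 -> changes
  Option C: v=78, gcd(5,78)=1 -> changes
  Option D: v=2, gcd(5,2)=1 -> changes
  Option E: v=58, gcd(5,58)=1 -> changes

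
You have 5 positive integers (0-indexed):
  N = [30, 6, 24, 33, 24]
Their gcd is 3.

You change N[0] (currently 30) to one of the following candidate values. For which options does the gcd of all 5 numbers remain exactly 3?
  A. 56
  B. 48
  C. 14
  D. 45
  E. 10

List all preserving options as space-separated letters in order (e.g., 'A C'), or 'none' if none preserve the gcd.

Old gcd = 3; gcd of others (without N[0]) = 3
New gcd for candidate v: gcd(3, v). Preserves old gcd iff gcd(3, v) = 3.
  Option A: v=56, gcd(3,56)=1 -> changes
  Option B: v=48, gcd(3,48)=3 -> preserves
  Option C: v=14, gcd(3,14)=1 -> changes
  Option D: v=45, gcd(3,45)=3 -> preserves
  Option E: v=10, gcd(3,10)=1 -> changes

Answer: B D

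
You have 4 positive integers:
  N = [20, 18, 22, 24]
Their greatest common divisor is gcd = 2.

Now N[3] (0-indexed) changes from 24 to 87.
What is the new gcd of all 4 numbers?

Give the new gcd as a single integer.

Answer: 1

Derivation:
Numbers: [20, 18, 22, 24], gcd = 2
Change: index 3, 24 -> 87
gcd of the OTHER numbers (without index 3): gcd([20, 18, 22]) = 2
New gcd = gcd(g_others, new_val) = gcd(2, 87) = 1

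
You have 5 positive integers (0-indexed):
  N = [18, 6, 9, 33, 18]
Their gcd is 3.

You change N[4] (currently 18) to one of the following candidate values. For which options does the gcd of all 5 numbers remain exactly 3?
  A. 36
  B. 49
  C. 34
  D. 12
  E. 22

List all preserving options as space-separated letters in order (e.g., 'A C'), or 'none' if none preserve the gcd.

Old gcd = 3; gcd of others (without N[4]) = 3
New gcd for candidate v: gcd(3, v). Preserves old gcd iff gcd(3, v) = 3.
  Option A: v=36, gcd(3,36)=3 -> preserves
  Option B: v=49, gcd(3,49)=1 -> changes
  Option C: v=34, gcd(3,34)=1 -> changes
  Option D: v=12, gcd(3,12)=3 -> preserves
  Option E: v=22, gcd(3,22)=1 -> changes

Answer: A D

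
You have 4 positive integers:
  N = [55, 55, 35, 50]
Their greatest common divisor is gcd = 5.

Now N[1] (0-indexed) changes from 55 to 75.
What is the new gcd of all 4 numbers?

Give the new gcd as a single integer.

Answer: 5

Derivation:
Numbers: [55, 55, 35, 50], gcd = 5
Change: index 1, 55 -> 75
gcd of the OTHER numbers (without index 1): gcd([55, 35, 50]) = 5
New gcd = gcd(g_others, new_val) = gcd(5, 75) = 5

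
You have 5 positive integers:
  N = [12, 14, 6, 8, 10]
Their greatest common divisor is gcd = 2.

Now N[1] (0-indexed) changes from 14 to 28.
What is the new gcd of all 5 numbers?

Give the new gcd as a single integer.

Answer: 2

Derivation:
Numbers: [12, 14, 6, 8, 10], gcd = 2
Change: index 1, 14 -> 28
gcd of the OTHER numbers (without index 1): gcd([12, 6, 8, 10]) = 2
New gcd = gcd(g_others, new_val) = gcd(2, 28) = 2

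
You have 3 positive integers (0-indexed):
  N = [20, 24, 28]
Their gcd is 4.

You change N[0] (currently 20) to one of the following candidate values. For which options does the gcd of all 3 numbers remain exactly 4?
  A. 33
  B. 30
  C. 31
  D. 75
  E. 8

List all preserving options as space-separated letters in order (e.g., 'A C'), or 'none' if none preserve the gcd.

Old gcd = 4; gcd of others (without N[0]) = 4
New gcd for candidate v: gcd(4, v). Preserves old gcd iff gcd(4, v) = 4.
  Option A: v=33, gcd(4,33)=1 -> changes
  Option B: v=30, gcd(4,30)=2 -> changes
  Option C: v=31, gcd(4,31)=1 -> changes
  Option D: v=75, gcd(4,75)=1 -> changes
  Option E: v=8, gcd(4,8)=4 -> preserves

Answer: E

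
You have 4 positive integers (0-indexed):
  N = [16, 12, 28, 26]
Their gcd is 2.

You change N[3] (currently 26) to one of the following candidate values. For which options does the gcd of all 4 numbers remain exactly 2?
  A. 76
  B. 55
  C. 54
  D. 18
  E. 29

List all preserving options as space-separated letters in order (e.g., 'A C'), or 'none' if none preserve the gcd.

Answer: C D

Derivation:
Old gcd = 2; gcd of others (without N[3]) = 4
New gcd for candidate v: gcd(4, v). Preserves old gcd iff gcd(4, v) = 2.
  Option A: v=76, gcd(4,76)=4 -> changes
  Option B: v=55, gcd(4,55)=1 -> changes
  Option C: v=54, gcd(4,54)=2 -> preserves
  Option D: v=18, gcd(4,18)=2 -> preserves
  Option E: v=29, gcd(4,29)=1 -> changes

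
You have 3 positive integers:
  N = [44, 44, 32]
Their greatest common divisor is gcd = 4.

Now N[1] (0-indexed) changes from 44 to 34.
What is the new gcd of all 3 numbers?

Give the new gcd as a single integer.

Answer: 2

Derivation:
Numbers: [44, 44, 32], gcd = 4
Change: index 1, 44 -> 34
gcd of the OTHER numbers (without index 1): gcd([44, 32]) = 4
New gcd = gcd(g_others, new_val) = gcd(4, 34) = 2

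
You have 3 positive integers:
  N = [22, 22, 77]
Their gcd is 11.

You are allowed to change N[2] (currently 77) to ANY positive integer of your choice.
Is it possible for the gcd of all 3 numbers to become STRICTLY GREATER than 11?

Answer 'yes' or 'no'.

Answer: yes

Derivation:
Current gcd = 11
gcd of all OTHER numbers (without N[2]=77): gcd([22, 22]) = 22
The new gcd after any change is gcd(22, new_value).
This can be at most 22.
Since 22 > old gcd 11, the gcd CAN increase (e.g., set N[2] = 22).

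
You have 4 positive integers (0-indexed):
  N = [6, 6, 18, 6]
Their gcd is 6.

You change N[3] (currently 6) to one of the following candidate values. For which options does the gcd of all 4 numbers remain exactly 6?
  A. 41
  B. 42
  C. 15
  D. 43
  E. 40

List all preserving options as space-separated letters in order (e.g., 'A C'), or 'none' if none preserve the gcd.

Answer: B

Derivation:
Old gcd = 6; gcd of others (without N[3]) = 6
New gcd for candidate v: gcd(6, v). Preserves old gcd iff gcd(6, v) = 6.
  Option A: v=41, gcd(6,41)=1 -> changes
  Option B: v=42, gcd(6,42)=6 -> preserves
  Option C: v=15, gcd(6,15)=3 -> changes
  Option D: v=43, gcd(6,43)=1 -> changes
  Option E: v=40, gcd(6,40)=2 -> changes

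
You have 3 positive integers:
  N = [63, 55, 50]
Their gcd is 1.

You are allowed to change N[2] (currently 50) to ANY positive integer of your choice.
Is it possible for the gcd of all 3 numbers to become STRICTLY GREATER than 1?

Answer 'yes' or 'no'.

Current gcd = 1
gcd of all OTHER numbers (without N[2]=50): gcd([63, 55]) = 1
The new gcd after any change is gcd(1, new_value).
This can be at most 1.
Since 1 = old gcd 1, the gcd can only stay the same or decrease.

Answer: no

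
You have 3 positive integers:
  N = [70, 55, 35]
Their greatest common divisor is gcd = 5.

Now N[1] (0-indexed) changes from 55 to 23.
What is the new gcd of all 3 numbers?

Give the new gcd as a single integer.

Answer: 1

Derivation:
Numbers: [70, 55, 35], gcd = 5
Change: index 1, 55 -> 23
gcd of the OTHER numbers (without index 1): gcd([70, 35]) = 35
New gcd = gcd(g_others, new_val) = gcd(35, 23) = 1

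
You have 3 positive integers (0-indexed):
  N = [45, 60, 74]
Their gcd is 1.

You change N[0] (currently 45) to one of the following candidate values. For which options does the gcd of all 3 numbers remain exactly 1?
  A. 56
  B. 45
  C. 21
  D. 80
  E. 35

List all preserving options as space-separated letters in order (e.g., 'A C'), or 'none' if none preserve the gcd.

Answer: B C E

Derivation:
Old gcd = 1; gcd of others (without N[0]) = 2
New gcd for candidate v: gcd(2, v). Preserves old gcd iff gcd(2, v) = 1.
  Option A: v=56, gcd(2,56)=2 -> changes
  Option B: v=45, gcd(2,45)=1 -> preserves
  Option C: v=21, gcd(2,21)=1 -> preserves
  Option D: v=80, gcd(2,80)=2 -> changes
  Option E: v=35, gcd(2,35)=1 -> preserves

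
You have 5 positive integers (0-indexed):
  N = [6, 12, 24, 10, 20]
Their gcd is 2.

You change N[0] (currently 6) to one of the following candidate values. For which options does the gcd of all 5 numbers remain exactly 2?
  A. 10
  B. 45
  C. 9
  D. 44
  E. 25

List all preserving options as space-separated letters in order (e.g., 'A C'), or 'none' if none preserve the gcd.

Old gcd = 2; gcd of others (without N[0]) = 2
New gcd for candidate v: gcd(2, v). Preserves old gcd iff gcd(2, v) = 2.
  Option A: v=10, gcd(2,10)=2 -> preserves
  Option B: v=45, gcd(2,45)=1 -> changes
  Option C: v=9, gcd(2,9)=1 -> changes
  Option D: v=44, gcd(2,44)=2 -> preserves
  Option E: v=25, gcd(2,25)=1 -> changes

Answer: A D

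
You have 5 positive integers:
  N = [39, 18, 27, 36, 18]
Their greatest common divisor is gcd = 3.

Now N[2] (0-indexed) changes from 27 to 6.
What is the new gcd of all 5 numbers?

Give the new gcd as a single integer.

Answer: 3

Derivation:
Numbers: [39, 18, 27, 36, 18], gcd = 3
Change: index 2, 27 -> 6
gcd of the OTHER numbers (without index 2): gcd([39, 18, 36, 18]) = 3
New gcd = gcd(g_others, new_val) = gcd(3, 6) = 3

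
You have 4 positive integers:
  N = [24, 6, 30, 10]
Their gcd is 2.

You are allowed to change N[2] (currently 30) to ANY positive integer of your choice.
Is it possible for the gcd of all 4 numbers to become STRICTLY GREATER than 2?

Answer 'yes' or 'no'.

Answer: no

Derivation:
Current gcd = 2
gcd of all OTHER numbers (without N[2]=30): gcd([24, 6, 10]) = 2
The new gcd after any change is gcd(2, new_value).
This can be at most 2.
Since 2 = old gcd 2, the gcd can only stay the same or decrease.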